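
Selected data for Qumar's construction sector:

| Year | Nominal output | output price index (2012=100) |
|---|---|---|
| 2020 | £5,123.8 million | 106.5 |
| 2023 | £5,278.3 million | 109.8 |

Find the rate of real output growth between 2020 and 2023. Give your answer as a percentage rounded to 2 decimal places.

Deflate each year: 2020 → 5123.8/1.065 = 4811.08; 2023 → 5278.3/1.098 = 4807.19.
So real output changed by 4807.19/4811.08 − 1 = -0.0008, i.e. -0.08%.

-0.08%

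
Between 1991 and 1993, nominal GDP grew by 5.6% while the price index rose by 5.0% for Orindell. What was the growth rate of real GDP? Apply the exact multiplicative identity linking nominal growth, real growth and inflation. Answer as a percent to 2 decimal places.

0.57%

(1 + g_nom) = (1 + g_real)(1 + π), so g_real = 1.0560 / 1.0500 − 1 = 0.00571.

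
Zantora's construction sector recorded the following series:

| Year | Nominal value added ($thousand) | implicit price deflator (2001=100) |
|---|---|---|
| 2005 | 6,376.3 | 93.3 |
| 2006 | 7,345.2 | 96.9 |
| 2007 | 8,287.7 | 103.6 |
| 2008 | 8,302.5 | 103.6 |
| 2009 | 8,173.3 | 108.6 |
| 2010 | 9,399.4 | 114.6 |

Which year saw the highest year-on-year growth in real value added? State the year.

2006

2006: real = 7345.2/0.969 = 7580.19; growth vs 2005 (6834.19) = 10.92%.
2007: real = 8287.7/1.036 = 7999.71; growth vs 2006 (7580.19) = 5.53%.
2008: real = 8302.5/1.036 = 8014.00; growth vs 2007 (7999.71) = 0.18%.
2009: real = 8173.3/1.086 = 7526.06; growth vs 2008 (8014.00) = -6.09%.
2010: real = 9399.4/1.146 = 8201.92; growth vs 2009 (7526.06) = 8.98%.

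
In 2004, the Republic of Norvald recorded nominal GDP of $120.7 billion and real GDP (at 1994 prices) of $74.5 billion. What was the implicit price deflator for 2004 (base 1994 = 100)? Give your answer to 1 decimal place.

162.0

implicit price deflator = (Nominal / Real) × 100 = 120.7 / 74.5 × 100 = 162.01.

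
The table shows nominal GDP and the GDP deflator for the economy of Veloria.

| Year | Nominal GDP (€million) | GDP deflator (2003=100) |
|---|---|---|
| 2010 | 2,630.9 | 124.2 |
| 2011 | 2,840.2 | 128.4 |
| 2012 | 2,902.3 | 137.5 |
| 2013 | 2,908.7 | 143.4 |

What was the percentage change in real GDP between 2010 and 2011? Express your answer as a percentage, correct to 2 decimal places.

Real GDP 2010 = 2630.9/1.242 = 2118.28.
Real GDP 2011 = 2840.2/1.284 = 2211.99.
Change = 2211.99/2118.28 − 1 = 0.0442.

4.42%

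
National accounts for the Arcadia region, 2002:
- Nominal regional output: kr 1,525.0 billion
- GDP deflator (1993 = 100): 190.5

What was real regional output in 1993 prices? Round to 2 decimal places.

kr 800.52 billion

Real regional output = Nominal / (GDP deflator/100) = 1525.0 / 1.905 = 800.52.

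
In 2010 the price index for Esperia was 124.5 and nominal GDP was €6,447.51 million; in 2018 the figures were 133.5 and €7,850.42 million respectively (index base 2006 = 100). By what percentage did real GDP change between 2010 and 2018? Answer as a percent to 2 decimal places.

Deflate each year: 2010 → 6447.51/1.245 = 5178.72; 2018 → 7850.42/1.335 = 5880.46.
So real GDP changed by 5880.46/5178.72 − 1 = 0.1355, i.e. 13.55%.

13.55%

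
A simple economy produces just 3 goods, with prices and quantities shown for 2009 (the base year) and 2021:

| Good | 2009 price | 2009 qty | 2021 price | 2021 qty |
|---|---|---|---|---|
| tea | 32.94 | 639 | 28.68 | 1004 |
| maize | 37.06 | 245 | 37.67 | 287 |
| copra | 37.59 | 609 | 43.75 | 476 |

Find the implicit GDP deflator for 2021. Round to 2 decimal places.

Nominal GDP 2021 = 28.68·1004 + 37.67·287 + 43.75·476 = 60431.01.
Real GDP 2021 (at 2009 prices) = 32.94·1004 + 37.06·287 + 37.59·476 = 61600.82.
Deflator = Nominal/Real × 100 = 60431.01/61600.82 × 100 = 98.101.

98.10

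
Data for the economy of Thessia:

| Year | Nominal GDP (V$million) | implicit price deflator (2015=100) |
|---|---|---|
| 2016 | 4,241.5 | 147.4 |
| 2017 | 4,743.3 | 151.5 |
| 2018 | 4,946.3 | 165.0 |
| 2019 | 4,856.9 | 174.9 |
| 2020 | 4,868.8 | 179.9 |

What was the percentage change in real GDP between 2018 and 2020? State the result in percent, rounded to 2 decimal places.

-9.72%

Real GDP 2018 = 4946.3/1.650 = 2997.76.
Real GDP 2020 = 4868.8/1.799 = 2706.39.
Change = 2706.39/2997.76 − 1 = -0.0972.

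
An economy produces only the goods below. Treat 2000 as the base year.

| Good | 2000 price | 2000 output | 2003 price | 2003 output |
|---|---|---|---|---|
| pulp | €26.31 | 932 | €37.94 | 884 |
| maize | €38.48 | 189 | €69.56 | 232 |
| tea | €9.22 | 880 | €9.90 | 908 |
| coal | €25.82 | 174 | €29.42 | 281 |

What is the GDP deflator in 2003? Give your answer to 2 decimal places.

139.99

Nominal GDP 2003 = 37.94·884 + 69.56·232 + 9.90·908 + 29.42·281 = 66933.10.
Real GDP 2003 (at 2000 prices) = 26.31·884 + 38.48·232 + 9.22·908 + 25.82·281 = 47812.58.
Deflator = Nominal/Real × 100 = 66933.10/47812.58 × 100 = 139.991.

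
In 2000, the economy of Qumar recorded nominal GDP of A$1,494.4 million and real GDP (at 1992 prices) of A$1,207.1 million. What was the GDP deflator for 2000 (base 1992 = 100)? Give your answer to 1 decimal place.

GDP deflator = (Nominal / Real) × 100 = 1494.4 / 1207.1 × 100 = 123.80.

123.8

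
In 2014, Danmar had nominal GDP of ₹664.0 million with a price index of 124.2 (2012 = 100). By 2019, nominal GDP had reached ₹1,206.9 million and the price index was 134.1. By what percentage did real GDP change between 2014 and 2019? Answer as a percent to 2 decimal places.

68.34%

Real GDP 2014 = 664.0 / 1.242 = 534.62.
Real GDP 2019 = 1206.9 / 1.341 = 900.00.
Real growth = 900.00 / 534.62 − 1 = 0.6834.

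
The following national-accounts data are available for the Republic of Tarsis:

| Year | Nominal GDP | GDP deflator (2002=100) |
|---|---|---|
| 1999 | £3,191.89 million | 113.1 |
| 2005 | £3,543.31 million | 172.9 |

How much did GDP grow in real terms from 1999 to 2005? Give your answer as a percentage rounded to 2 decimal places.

-27.38%

Deflate each year: 1999 → 3191.89/1.131 = 2822.18; 2005 → 3543.31/1.729 = 2049.34.
So real GDP changed by 2049.34/2822.18 − 1 = -0.2738, i.e. -27.38%.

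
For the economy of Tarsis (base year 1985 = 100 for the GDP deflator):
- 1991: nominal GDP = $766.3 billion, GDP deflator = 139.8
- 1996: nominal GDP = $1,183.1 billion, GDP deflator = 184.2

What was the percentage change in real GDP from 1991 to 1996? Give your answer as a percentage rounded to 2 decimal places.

Real GDP 1991 = 766.3 / 1.398 = 548.14.
Real GDP 1996 = 1183.1 / 1.842 = 642.29.
Real growth = 642.29 / 548.14 − 1 = 0.1718.

17.18%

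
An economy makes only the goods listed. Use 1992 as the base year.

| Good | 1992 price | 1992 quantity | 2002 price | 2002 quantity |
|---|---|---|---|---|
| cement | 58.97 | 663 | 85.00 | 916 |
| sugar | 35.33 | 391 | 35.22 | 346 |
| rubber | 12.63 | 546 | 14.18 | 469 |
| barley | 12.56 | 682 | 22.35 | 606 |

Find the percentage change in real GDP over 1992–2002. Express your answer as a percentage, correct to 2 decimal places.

Real GDP 1992 = Nominal GDP 1992 = 58.97·663 + 35.33·391 + 12.63·546 + 12.56·682 = 68373.04.
Real GDP 2002 (at 1992 prices) = 58.97·916 + 35.33·346 + 12.63·469 + 12.56·606 = 79775.53.
Real growth = 79775.53/68373.04 − 1 = 0.1668.

16.68%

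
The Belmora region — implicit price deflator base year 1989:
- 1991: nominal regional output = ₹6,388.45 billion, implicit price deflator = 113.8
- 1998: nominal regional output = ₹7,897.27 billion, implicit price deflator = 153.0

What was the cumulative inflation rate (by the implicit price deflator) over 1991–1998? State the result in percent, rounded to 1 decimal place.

34.4%

Price-level change = 153.0 / 113.8 − 1 = 0.3445.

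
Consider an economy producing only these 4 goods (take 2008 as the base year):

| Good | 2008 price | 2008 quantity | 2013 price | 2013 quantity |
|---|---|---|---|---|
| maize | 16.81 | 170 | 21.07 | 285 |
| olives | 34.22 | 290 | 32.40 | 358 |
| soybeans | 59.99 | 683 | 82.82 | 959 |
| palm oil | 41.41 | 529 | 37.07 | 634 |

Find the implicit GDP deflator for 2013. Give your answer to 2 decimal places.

Nominal GDP 2013 = 21.07·285 + 32.40·358 + 82.82·959 + 37.07·634 = 120530.91.
Real GDP 2013 (at 2008 prices) = 16.81·285 + 34.22·358 + 59.99·959 + 41.41·634 = 100825.96.
Deflator = Nominal/Real × 100 = 120530.91/100825.96 × 100 = 119.544.

119.54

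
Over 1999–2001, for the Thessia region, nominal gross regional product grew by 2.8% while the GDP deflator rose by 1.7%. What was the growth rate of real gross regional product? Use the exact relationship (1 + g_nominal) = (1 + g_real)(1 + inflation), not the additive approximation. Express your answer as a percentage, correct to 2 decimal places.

(1 + g_nom) = (1 + g_real)(1 + π), so g_real = 1.0280 / 1.0170 − 1 = 0.01082.

1.08%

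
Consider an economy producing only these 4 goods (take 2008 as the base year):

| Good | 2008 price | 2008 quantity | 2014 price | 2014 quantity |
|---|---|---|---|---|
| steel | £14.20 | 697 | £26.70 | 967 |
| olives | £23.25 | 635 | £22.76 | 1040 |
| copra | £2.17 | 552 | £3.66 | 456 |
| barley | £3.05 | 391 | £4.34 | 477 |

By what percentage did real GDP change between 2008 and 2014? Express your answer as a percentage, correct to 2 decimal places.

Real GDP 2008 = Nominal GDP 2008 = 14.20·697 + 23.25·635 + 2.17·552 + 3.05·391 = 27051.54.
Real GDP 2014 (at 2008 prices) = 14.20·967 + 23.25·1040 + 2.17·456 + 3.05·477 = 40355.77.
Real growth = 40355.77/27051.54 − 1 = 0.4918.

49.18%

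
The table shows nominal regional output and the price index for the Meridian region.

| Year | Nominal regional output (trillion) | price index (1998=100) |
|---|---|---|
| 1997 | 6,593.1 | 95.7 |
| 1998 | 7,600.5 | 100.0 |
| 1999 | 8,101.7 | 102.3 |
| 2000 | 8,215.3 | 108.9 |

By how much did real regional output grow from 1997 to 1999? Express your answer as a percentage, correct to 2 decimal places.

Real regional output 1997 = 6593.1/0.957 = 6889.34.
Real regional output 1999 = 8101.7/1.023 = 7919.55.
Change = 7919.55/6889.34 − 1 = 0.1495.

14.95%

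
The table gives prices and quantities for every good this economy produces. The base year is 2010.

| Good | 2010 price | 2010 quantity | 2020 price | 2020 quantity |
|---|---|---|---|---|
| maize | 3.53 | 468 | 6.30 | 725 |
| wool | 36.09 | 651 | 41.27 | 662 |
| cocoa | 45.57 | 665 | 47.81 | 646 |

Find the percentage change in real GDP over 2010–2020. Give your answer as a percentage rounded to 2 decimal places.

0.79%

Real GDP 2010 = Nominal GDP 2010 = 3.53·468 + 36.09·651 + 45.57·665 = 55450.68.
Real GDP 2020 (at 2010 prices) = 3.53·725 + 36.09·662 + 45.57·646 = 55889.05.
Real growth = 55889.05/55450.68 − 1 = 0.0079.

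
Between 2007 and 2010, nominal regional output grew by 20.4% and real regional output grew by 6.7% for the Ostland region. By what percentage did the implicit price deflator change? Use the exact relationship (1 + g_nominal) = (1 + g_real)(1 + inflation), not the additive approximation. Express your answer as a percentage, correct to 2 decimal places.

12.84%

(1 + g_nom) = (1 + g_real)(1 + π), so π = 1.2040 / 1.0670 − 1 = 0.12840.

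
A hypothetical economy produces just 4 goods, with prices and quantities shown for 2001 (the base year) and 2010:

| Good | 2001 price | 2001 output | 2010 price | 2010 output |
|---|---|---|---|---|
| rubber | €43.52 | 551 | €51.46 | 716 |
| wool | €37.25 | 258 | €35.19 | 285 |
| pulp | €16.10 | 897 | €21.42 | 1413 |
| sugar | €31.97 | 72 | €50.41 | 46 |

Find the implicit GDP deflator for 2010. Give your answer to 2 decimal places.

120.40

Nominal GDP 2010 = 51.46·716 + 35.19·285 + 21.42·1413 + 50.41·46 = 79459.83.
Real GDP 2010 (at 2001 prices) = 43.52·716 + 37.25·285 + 16.10·1413 + 31.97·46 = 65996.49.
Deflator = Nominal/Real × 100 = 79459.83/65996.49 × 100 = 120.400.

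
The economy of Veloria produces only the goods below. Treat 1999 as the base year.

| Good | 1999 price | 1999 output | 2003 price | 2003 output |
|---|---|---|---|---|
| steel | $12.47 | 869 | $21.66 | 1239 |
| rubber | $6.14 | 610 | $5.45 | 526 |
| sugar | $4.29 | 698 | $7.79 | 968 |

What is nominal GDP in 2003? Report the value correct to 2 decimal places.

Nominal GDP 2003 = Σ (p_2003 × q_2003) = 21.66·1239 + 5.45·526 + 7.79·968 = 37244.16.

$37244.16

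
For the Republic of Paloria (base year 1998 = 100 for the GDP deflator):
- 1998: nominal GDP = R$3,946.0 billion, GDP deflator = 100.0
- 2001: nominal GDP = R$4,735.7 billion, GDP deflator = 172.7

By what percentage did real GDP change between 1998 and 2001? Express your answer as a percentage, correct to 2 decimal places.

-30.51%

Real GDP 1998 = 3946.0 / 1.000 = 3946.00.
Real GDP 2001 = 4735.7 / 1.727 = 2742.15.
Real growth = 2742.15 / 3946.00 − 1 = -0.3051.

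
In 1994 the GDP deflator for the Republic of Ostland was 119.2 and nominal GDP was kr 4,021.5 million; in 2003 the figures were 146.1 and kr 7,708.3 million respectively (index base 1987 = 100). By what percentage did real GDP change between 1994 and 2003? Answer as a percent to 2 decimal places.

Deflate each year: 1994 → 4021.5/1.192 = 3373.74; 2003 → 7708.3/1.461 = 5276.04.
So real GDP changed by 5276.04/3373.74 − 1 = 0.5639, i.e. 56.39%.

56.39%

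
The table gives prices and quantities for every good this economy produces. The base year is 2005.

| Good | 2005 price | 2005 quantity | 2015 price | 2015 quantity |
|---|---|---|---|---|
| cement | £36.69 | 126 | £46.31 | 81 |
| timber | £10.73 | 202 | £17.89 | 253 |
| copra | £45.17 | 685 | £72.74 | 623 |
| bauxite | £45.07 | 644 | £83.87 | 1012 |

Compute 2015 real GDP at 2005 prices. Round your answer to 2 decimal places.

£79438.33

Real GDP 2015 = Σ (p_2005 × q_2015) = 36.69·81 + 10.73·253 + 45.17·623 + 45.07·1012 = 79438.33.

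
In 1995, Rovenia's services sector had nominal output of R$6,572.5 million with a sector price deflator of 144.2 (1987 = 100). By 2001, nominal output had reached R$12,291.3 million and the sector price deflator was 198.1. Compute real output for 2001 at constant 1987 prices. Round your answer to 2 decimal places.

Real output = Nominal / (sector price deflator/100) = 12291.3 / 1.981 = 6204.59.

R$6,204.59 million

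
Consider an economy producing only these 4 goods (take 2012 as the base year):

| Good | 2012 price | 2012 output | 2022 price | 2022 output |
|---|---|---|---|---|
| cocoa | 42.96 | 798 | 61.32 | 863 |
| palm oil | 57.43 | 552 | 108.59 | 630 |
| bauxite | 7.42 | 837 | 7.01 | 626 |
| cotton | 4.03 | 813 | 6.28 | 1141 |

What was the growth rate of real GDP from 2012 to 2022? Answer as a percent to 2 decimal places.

9.31%

Real GDP 2012 = Nominal GDP 2012 = 42.96·798 + 57.43·552 + 7.42·837 + 4.03·813 = 75470.37.
Real GDP 2022 (at 2012 prices) = 42.96·863 + 57.43·630 + 7.42·626 + 4.03·1141 = 82498.53.
Real growth = 82498.53/75470.37 − 1 = 0.0931.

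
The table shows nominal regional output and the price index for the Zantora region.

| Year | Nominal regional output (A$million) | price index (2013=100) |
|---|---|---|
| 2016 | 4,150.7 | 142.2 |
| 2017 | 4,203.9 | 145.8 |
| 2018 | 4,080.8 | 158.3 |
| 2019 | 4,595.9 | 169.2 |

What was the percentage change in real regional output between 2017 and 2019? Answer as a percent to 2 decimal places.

-5.79%

Real regional output 2017 = 4203.9/1.458 = 2883.33.
Real regional output 2019 = 4595.9/1.692 = 2716.25.
Change = 2716.25/2883.33 − 1 = -0.0579.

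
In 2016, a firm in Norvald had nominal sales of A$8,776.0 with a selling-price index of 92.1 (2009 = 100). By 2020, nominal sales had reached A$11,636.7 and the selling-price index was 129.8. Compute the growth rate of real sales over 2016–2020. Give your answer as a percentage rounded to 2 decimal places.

Deflate each year: 2016 → 8776.0/0.921 = 9528.77; 2020 → 11636.7/1.298 = 8965.10.
So real sales changed by 8965.10/9528.77 − 1 = -0.0592, i.e. -5.92%.

-5.92%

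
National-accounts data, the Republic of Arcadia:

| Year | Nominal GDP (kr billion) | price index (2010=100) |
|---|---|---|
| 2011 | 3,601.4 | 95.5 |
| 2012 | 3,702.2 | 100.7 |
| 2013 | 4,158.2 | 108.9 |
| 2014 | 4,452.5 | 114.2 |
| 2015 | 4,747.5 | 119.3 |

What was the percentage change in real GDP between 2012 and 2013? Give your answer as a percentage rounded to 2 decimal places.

3.86%

Real GDP 2012 = 3702.2/1.007 = 3676.46.
Real GDP 2013 = 4158.2/1.089 = 3818.37.
Change = 3818.37/3676.46 − 1 = 0.0386.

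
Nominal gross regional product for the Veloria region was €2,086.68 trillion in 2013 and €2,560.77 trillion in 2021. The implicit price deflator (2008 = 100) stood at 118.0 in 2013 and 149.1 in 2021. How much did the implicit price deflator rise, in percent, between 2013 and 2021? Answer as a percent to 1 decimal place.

Price-level change = 149.1 / 118.0 − 1 = 0.2636.

26.4%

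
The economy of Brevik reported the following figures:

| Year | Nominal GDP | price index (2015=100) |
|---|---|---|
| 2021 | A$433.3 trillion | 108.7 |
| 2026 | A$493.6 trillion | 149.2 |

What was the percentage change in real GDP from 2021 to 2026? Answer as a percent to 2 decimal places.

Deflate each year: 2021 → 433.3/1.087 = 398.62; 2026 → 493.6/1.492 = 330.83.
So real GDP changed by 330.83/398.62 − 1 = -0.1701, i.e. -17.01%.

-17.01%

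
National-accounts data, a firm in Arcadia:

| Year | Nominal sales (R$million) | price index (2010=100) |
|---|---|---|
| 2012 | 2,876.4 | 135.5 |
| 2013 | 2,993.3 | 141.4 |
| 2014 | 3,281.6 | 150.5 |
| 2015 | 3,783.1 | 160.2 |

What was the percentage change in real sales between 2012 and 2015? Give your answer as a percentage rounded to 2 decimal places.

11.24%

Real sales 2012 = 2876.4/1.355 = 2122.80.
Real sales 2015 = 3783.1/1.602 = 2361.49.
Change = 2361.49/2122.80 − 1 = 0.1124.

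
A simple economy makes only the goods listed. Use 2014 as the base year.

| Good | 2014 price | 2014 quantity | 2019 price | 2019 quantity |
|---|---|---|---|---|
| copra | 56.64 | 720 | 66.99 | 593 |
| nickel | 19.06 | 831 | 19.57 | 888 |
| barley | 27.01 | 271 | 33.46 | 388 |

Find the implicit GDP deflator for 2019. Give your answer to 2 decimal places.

Nominal GDP 2019 = 66.99·593 + 19.57·888 + 33.46·388 = 70085.71.
Real GDP 2019 (at 2014 prices) = 56.64·593 + 19.06·888 + 27.01·388 = 60992.68.
Deflator = Nominal/Real × 100 = 70085.71/60992.68 × 100 = 114.908.

114.91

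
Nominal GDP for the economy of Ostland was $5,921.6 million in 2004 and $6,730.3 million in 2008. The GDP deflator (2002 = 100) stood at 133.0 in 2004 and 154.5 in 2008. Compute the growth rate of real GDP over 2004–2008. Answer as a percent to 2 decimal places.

Deflate each year: 2004 → 5921.6/1.330 = 4452.33; 2008 → 6730.3/1.545 = 4356.18.
So real GDP changed by 4356.18/4452.33 − 1 = -0.0216, i.e. -2.16%.

-2.16%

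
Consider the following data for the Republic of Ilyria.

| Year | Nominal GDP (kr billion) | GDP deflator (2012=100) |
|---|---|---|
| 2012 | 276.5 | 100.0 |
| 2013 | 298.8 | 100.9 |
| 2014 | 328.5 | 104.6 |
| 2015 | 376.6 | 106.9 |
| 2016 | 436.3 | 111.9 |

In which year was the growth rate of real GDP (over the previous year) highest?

2015

2013: real = 298.8/1.009 = 296.13; growth vs 2012 (276.50) = 7.10%.
2014: real = 328.5/1.046 = 314.05; growth vs 2013 (296.13) = 6.05%.
2015: real = 376.6/1.069 = 352.29; growth vs 2014 (314.05) = 12.18%.
2016: real = 436.3/1.119 = 389.90; growth vs 2015 (352.29) = 10.68%.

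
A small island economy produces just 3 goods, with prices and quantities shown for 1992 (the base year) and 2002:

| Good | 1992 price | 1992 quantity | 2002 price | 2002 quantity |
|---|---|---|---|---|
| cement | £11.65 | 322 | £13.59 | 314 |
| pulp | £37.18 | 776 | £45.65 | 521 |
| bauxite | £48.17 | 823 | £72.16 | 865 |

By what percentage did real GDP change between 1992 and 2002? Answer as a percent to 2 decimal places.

Real GDP 1992 = Nominal GDP 1992 = 11.65·322 + 37.18·776 + 48.17·823 = 72246.89.
Real GDP 2002 (at 1992 prices) = 11.65·314 + 37.18·521 + 48.17·865 = 64695.93.
Real growth = 64695.93/72246.89 − 1 = -0.1045.

-10.45%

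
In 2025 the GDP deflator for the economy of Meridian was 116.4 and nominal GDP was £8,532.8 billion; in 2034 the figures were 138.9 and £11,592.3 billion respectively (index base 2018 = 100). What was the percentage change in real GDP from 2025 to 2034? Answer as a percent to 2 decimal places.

13.85%

Deflate each year: 2025 → 8532.8/1.164 = 7330.58; 2034 → 11592.3/1.389 = 8345.79.
So real GDP changed by 8345.79/7330.58 − 1 = 0.1385, i.e. 13.85%.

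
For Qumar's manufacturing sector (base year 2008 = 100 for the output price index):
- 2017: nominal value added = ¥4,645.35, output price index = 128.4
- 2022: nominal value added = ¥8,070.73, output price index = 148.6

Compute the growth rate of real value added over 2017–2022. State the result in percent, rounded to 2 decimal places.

Real value added 2017 = 4645.35 / 1.284 = 3617.87.
Real value added 2022 = 8070.73 / 1.486 = 5431.18.
Real growth = 5431.18 / 3617.87 − 1 = 0.5012.

50.12%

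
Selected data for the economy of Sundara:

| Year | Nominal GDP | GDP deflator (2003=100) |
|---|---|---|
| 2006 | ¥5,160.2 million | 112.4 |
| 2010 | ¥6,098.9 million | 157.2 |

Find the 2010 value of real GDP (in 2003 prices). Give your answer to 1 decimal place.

Real GDP = Nominal / (GDP deflator/100) = 6098.9 / 1.572 = 3879.71.

¥3,879.7 million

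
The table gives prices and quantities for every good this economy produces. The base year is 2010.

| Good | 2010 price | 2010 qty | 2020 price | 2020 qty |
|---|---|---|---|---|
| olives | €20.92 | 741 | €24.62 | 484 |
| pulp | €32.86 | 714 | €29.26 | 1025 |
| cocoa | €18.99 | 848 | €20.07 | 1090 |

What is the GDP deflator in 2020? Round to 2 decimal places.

Nominal GDP 2020 = 24.62·484 + 29.26·1025 + 20.07·1090 = 63783.88.
Real GDP 2020 (at 2010 prices) = 20.92·484 + 32.86·1025 + 18.99·1090 = 64505.88.
Deflator = Nominal/Real × 100 = 63783.88/64505.88 × 100 = 98.881.

98.88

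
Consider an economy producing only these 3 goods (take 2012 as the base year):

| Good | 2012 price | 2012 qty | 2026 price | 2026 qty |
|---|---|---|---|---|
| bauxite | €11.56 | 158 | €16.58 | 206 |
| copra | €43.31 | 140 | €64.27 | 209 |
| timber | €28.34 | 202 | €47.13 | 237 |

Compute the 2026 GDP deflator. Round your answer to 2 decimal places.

154.37

Nominal GDP 2026 = 16.58·206 + 64.27·209 + 47.13·237 = 28017.72.
Real GDP 2026 (at 2012 prices) = 11.56·206 + 43.31·209 + 28.34·237 = 18149.73.
Deflator = Nominal/Real × 100 = 28017.72/18149.73 × 100 = 154.370.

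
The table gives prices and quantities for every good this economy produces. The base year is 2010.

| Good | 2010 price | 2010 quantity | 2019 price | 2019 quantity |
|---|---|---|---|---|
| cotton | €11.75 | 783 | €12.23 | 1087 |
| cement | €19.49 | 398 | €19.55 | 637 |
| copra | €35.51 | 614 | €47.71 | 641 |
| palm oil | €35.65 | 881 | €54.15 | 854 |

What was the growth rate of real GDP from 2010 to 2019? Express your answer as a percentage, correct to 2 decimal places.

11.72%

Real GDP 2010 = Nominal GDP 2010 = 11.75·783 + 19.49·398 + 35.51·614 + 35.65·881 = 70168.06.
Real GDP 2019 (at 2010 prices) = 11.75·1087 + 19.49·637 + 35.51·641 + 35.65·854 = 78394.39.
Real growth = 78394.39/70168.06 − 1 = 0.1172.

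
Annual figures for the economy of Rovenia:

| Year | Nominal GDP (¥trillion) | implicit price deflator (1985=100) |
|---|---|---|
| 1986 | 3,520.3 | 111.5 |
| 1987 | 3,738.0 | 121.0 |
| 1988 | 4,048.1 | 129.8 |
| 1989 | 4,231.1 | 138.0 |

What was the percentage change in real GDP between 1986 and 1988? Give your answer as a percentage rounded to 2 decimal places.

Real GDP 1986 = 3520.3/1.115 = 3157.22.
Real GDP 1988 = 4048.1/1.298 = 3118.72.
Change = 3118.72/3157.22 − 1 = -0.0122.

-1.22%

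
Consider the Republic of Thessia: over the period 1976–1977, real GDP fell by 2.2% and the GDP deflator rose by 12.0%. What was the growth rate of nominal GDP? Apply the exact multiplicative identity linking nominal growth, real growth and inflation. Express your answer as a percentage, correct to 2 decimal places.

(1 + g_nom) = (1 + g_real)(1 + π) = 0.9780 × 1.1200 = 1.09536.

9.54%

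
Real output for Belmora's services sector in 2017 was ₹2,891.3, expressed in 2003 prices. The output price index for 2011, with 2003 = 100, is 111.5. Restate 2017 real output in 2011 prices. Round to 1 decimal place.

Real output in 2011 prices = Real output in 2003 prices × (P_2011/P_2003) = 2891.3 × 1.115 = 3223.80.

₹3,223.8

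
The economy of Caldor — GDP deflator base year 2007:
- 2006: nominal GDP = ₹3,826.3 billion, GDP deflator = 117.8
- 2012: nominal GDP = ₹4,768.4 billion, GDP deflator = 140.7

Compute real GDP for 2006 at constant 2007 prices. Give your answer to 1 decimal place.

₹3,248.1 billion

Real GDP = Nominal / (GDP deflator/100) = 3826.3 / 1.178 = 3248.13.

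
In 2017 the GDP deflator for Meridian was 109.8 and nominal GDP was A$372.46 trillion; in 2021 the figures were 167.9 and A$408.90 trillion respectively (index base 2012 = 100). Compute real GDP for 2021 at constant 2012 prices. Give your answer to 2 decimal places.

A$243.54 trillion

Real GDP = Nominal / (GDP deflator/100) = 408.90 / 1.679 = 243.54.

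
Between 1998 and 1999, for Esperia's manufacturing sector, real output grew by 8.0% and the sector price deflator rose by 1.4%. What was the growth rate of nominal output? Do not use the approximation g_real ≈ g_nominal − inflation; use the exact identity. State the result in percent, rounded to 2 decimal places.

(1 + g_nom) = (1 + g_real)(1 + π) = 1.0800 × 1.0140 = 1.09512.

9.51%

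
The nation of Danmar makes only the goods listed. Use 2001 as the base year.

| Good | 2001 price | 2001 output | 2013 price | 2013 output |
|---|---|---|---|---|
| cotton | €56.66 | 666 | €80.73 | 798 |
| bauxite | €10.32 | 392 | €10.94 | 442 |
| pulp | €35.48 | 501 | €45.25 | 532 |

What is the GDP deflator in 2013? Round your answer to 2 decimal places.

135.95

Nominal GDP 2013 = 80.73·798 + 10.94·442 + 45.25·532 = 93331.02.
Real GDP 2013 (at 2001 prices) = 56.66·798 + 10.32·442 + 35.48·532 = 68651.48.
Deflator = Nominal/Real × 100 = 93331.02/68651.48 × 100 = 135.949.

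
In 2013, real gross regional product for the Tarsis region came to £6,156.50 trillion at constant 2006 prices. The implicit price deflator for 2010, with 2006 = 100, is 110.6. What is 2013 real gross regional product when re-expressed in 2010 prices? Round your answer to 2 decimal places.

£6,809.09 trillion

Real gross regional product in 2010 prices = Real gross regional product in 2006 prices × (P_2010/P_2006) = 6156.50 × 1.106 = 6809.09.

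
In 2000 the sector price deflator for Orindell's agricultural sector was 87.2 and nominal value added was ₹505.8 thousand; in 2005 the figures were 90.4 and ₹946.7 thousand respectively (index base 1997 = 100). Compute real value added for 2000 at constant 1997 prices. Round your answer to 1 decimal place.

Real value added = Nominal / (sector price deflator/100) = 505.8 / 0.872 = 580.05.

₹580.0 thousand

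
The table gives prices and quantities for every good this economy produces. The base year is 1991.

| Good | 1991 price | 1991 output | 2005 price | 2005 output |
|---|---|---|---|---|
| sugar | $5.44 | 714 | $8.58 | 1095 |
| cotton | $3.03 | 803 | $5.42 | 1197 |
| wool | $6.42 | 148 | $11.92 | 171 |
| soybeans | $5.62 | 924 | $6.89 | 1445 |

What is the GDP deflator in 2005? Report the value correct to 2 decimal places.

Nominal GDP 2005 = 8.58·1095 + 5.42·1197 + 11.92·171 + 6.89·1445 = 27877.21.
Real GDP 2005 (at 1991 prices) = 5.44·1095 + 3.03·1197 + 6.42·171 + 5.62·1445 = 18802.43.
Deflator = Nominal/Real × 100 = 27877.21/18802.43 × 100 = 148.264.

148.26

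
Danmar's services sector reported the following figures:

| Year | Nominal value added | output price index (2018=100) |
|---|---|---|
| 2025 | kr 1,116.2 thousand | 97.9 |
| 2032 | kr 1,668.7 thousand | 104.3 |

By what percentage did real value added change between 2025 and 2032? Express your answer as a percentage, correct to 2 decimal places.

40.32%

Deflate each year: 2025 → 1116.2/0.979 = 1140.14; 2032 → 1668.7/1.043 = 1599.90.
So real value added changed by 1599.90/1140.14 − 1 = 0.4032, i.e. 40.32%.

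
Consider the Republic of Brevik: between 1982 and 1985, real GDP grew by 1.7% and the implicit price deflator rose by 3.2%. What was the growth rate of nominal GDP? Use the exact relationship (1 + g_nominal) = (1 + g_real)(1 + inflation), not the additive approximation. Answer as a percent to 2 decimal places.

4.95%

(1 + g_nom) = (1 + g_real)(1 + π) = 1.0170 × 1.0320 = 1.04954.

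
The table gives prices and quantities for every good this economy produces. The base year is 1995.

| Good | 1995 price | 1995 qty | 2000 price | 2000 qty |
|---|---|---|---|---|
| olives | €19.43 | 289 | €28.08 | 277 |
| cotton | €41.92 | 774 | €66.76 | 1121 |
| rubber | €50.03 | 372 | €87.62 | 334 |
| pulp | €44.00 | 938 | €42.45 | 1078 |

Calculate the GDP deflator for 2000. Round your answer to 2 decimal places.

135.30

Nominal GDP 2000 = 28.08·277 + 66.76·1121 + 87.62·334 + 42.45·1078 = 157642.30.
Real GDP 2000 (at 1995 prices) = 19.43·277 + 41.92·1121 + 50.03·334 + 44.00·1078 = 116516.45.
Deflator = Nominal/Real × 100 = 157642.30/116516.45 × 100 = 135.296.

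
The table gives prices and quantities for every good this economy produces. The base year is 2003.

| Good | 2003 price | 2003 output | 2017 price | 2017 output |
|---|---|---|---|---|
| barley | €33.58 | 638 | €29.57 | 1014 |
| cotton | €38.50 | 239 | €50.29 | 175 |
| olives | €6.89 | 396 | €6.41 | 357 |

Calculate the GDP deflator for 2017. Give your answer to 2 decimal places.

94.97

Nominal GDP 2017 = 29.57·1014 + 50.29·175 + 6.41·357 = 41073.10.
Real GDP 2017 (at 2003 prices) = 33.58·1014 + 38.50·175 + 6.89·357 = 43247.35.
Deflator = Nominal/Real × 100 = 41073.10/43247.35 × 100 = 94.973.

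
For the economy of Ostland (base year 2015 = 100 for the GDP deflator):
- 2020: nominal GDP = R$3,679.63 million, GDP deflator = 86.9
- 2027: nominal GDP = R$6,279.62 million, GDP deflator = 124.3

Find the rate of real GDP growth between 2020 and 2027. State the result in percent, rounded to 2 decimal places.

Deflate each year: 2020 → 3679.63/0.869 = 4234.33; 2027 → 6279.62/1.243 = 5051.99.
So real GDP changed by 5051.99/4234.33 − 1 = 0.1931, i.e. 19.31%.

19.31%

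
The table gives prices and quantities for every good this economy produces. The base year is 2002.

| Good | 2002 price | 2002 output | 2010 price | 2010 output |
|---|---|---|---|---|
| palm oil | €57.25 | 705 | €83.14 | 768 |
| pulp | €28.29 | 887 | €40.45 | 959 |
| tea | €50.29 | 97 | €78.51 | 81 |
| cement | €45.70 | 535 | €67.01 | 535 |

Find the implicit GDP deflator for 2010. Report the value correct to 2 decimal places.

145.40

Nominal GDP 2010 = 83.14·768 + 40.45·959 + 78.51·81 + 67.01·535 = 144852.73.
Real GDP 2010 (at 2002 prices) = 57.25·768 + 28.29·959 + 50.29·81 + 45.70·535 = 99621.10.
Deflator = Nominal/Real × 100 = 144852.73/99621.10 × 100 = 145.404.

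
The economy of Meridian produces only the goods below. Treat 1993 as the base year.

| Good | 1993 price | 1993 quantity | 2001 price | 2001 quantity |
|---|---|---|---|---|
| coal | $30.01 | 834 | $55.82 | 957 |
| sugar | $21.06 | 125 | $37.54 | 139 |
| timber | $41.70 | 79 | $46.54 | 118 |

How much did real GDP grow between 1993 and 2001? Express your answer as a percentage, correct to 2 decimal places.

18.13%

Real GDP 1993 = Nominal GDP 1993 = 30.01·834 + 21.06·125 + 41.70·79 = 30955.14.
Real GDP 2001 (at 1993 prices) = 30.01·957 + 21.06·139 + 41.70·118 = 36567.51.
Real growth = 36567.51/30955.14 − 1 = 0.1813.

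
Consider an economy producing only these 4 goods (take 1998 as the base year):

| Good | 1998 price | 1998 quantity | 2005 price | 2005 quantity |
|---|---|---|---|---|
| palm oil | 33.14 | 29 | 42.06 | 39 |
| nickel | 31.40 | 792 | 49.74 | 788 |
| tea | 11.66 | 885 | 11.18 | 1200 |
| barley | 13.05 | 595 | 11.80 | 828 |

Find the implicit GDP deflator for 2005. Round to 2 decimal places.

125.95

Nominal GDP 2005 = 42.06·39 + 49.74·788 + 11.18·1200 + 11.80·828 = 64021.86.
Real GDP 2005 (at 1998 prices) = 33.14·39 + 31.40·788 + 11.66·1200 + 13.05·828 = 50833.06.
Deflator = Nominal/Real × 100 = 64021.86/50833.06 × 100 = 125.945.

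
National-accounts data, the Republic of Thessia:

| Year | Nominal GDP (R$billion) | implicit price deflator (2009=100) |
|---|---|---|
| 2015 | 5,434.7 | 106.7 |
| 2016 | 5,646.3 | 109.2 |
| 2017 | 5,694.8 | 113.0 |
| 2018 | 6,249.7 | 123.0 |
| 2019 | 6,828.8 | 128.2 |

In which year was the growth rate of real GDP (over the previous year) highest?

2019

2016: real = 5646.3/1.092 = 5170.60; growth vs 2015 (5093.44) = 1.51%.
2017: real = 5694.8/1.130 = 5039.65; growth vs 2016 (5170.60) = -2.53%.
2018: real = 6249.7/1.230 = 5081.06; growth vs 2017 (5039.65) = 0.82%.
2019: real = 6828.8/1.282 = 5326.68; growth vs 2018 (5081.06) = 4.83%.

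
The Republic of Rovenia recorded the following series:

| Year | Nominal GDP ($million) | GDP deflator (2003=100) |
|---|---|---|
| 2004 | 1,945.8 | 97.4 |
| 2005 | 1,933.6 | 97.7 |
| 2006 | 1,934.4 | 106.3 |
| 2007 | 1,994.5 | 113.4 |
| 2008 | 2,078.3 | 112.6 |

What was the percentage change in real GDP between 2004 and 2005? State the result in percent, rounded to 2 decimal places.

-0.93%

Real GDP 2004 = 1945.8/0.974 = 1997.74.
Real GDP 2005 = 1933.6/0.977 = 1979.12.
Change = 1979.12/1997.74 − 1 = -0.0093.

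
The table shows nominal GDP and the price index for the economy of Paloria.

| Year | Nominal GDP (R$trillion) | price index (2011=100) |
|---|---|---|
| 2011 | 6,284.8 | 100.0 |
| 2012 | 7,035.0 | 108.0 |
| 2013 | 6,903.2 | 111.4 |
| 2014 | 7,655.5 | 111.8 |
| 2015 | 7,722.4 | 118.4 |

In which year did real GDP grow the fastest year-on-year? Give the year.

2014

2012: real = 7035.0/1.080 = 6513.89; growth vs 2011 (6284.80) = 3.65%.
2013: real = 6903.2/1.114 = 6196.77; growth vs 2012 (6513.89) = -4.87%.
2014: real = 7655.5/1.118 = 6847.50; growth vs 2013 (6196.77) = 10.50%.
2015: real = 7722.4/1.184 = 6522.30; growth vs 2014 (6847.50) = -4.75%.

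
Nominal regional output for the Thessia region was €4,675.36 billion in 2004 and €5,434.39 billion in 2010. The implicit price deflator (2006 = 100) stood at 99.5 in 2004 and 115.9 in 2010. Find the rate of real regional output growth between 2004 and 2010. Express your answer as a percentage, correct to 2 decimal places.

-0.21%

Real regional output 2004 = 4675.36 / 0.995 = 4698.85.
Real regional output 2010 = 5434.39 / 1.159 = 4688.86.
Real growth = 4688.86 / 4698.85 − 1 = -0.0021.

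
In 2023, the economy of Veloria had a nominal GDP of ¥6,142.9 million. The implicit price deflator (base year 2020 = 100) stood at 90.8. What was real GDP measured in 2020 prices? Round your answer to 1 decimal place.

¥6,765.3 million

Real GDP = Nominal / (implicit price deflator/100) = 6142.9 / 0.908 = 6765.31.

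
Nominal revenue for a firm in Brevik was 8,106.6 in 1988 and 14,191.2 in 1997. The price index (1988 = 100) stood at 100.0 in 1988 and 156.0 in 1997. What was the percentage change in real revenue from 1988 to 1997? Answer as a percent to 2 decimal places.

Deflate each year: 1988 → 8106.6/1.000 = 8106.60; 1997 → 14191.2/1.560 = 9096.92.
So real revenue changed by 9096.92/8106.60 − 1 = 0.1222, i.e. 12.22%.

12.22%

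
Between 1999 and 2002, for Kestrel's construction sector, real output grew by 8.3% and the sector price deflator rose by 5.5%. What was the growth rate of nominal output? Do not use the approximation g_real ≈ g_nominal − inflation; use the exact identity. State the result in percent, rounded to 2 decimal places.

14.26%

(1 + g_nom) = (1 + g_real)(1 + π) = 1.0830 × 1.0550 = 1.14257.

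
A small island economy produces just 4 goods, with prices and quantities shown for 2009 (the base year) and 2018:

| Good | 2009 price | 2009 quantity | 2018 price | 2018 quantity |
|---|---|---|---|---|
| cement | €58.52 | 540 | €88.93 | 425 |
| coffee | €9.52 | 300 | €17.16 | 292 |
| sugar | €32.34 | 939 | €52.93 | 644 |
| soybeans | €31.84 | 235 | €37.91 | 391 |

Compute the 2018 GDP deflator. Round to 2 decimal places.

150.53

Nominal GDP 2018 = 88.93·425 + 17.16·292 + 52.93·644 + 37.91·391 = 91715.70.
Real GDP 2018 (at 2009 prices) = 58.52·425 + 9.52·292 + 32.34·644 + 31.84·391 = 60927.24.
Deflator = Nominal/Real × 100 = 91715.70/60927.24 × 100 = 150.533.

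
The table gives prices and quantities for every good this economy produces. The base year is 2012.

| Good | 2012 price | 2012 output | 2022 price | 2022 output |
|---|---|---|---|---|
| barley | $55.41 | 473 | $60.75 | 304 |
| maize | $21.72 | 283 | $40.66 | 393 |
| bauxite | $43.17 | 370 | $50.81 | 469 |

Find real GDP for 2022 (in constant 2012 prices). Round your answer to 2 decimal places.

Real GDP 2022 = Σ (p_2012 × q_2022) = 55.41·304 + 21.72·393 + 43.17·469 = 45627.33.

$45627.33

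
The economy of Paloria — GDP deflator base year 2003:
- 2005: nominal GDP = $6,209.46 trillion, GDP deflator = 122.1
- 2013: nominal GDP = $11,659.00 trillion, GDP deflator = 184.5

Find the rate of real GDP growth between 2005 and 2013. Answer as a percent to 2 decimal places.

Deflate each year: 2005 → 6209.46/1.221 = 5085.55; 2013 → 11659.00/1.845 = 6319.24.
So real GDP changed by 6319.24/5085.55 − 1 = 0.2426, i.e. 24.26%.

24.26%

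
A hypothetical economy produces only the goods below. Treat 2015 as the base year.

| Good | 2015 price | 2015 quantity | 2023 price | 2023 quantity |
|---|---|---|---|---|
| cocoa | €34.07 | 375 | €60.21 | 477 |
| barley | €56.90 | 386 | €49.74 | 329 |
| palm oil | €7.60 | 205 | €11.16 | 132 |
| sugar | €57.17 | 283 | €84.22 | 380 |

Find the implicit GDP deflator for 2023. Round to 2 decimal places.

Nominal GDP 2023 = 60.21·477 + 49.74·329 + 11.16·132 + 84.22·380 = 78561.35.
Real GDP 2023 (at 2015 prices) = 34.07·477 + 56.90·329 + 7.60·132 + 57.17·380 = 57699.29.
Deflator = Nominal/Real × 100 = 78561.35/57699.29 × 100 = 136.157.

136.16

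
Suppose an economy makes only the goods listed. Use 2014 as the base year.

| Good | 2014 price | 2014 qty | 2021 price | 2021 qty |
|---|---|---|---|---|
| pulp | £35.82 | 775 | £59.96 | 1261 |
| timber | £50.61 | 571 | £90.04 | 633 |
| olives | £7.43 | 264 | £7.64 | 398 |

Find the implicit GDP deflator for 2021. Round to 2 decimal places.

169.21

Nominal GDP 2021 = 59.96·1261 + 90.04·633 + 7.64·398 = 135645.60.
Real GDP 2021 (at 2014 prices) = 35.82·1261 + 50.61·633 + 7.43·398 = 80162.29.
Deflator = Nominal/Real × 100 = 135645.60/80162.29 × 100 = 169.214.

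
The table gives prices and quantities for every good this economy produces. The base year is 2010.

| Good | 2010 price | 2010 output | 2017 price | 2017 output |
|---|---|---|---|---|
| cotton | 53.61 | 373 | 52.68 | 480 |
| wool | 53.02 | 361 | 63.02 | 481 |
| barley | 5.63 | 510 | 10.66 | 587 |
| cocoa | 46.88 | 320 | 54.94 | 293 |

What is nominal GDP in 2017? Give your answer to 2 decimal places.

77953.86

Nominal GDP 2017 = Σ (p_2017 × q_2017) = 52.68·480 + 63.02·481 + 10.66·587 + 54.94·293 = 77953.86.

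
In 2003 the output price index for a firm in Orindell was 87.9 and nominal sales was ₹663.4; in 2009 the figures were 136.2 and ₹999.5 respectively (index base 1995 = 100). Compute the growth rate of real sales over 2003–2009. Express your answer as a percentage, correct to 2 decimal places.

Real sales 2003 = 663.4 / 0.879 = 754.72.
Real sales 2009 = 999.5 / 1.362 = 733.85.
Real growth = 733.85 / 754.72 − 1 = -0.0277.

-2.77%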